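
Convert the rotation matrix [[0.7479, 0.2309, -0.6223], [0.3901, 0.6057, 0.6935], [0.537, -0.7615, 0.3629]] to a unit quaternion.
0.8241 - 0.4414i - 0.3517j + 0.0483k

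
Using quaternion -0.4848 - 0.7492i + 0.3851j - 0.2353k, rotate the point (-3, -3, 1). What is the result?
(0.617, 0.839, -4.233)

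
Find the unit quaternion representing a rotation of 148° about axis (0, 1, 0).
0.2756 + 0.9613j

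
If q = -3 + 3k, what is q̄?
-3 - 3k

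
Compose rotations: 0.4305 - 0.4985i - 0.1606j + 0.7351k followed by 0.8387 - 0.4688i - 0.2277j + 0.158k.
-0.0254 - 0.7619i + 0.0331j + 0.6463k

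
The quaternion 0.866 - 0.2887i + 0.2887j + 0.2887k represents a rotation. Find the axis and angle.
axis = (-√3/3, √3/3, √3/3), θ = π/3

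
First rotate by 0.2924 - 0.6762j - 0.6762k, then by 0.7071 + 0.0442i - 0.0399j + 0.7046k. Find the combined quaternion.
0.6562 + 0.5164i - 0.4599j - 0.302k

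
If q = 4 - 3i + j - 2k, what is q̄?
4 + 3i - j + 2k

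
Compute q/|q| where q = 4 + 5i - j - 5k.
0.4887 + 0.6108i - 0.1222j - 0.6108k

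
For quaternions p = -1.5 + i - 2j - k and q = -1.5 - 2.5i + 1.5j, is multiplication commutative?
No: pq = 7.75 + 3.75i + 3.25j - 2k ≠ 7.75 + 0.75i - 1.75j + 5k = qp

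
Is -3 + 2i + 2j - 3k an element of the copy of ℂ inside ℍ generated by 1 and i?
No. The quaternion -3 + 2i + 2j - 3k has j-coefficient y = 2 and k-coefficient z = -3, not both zero, so it does not lie in the complex subalgebra spanned by 1 and i.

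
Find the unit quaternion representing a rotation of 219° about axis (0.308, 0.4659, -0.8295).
-0.3338 + 0.2903i + 0.4392j - 0.7819k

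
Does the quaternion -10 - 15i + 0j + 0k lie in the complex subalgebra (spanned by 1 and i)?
Yes. The quaternion -10 - 15i has j- and k-coefficients y = z = 0, so it lies in the complex subalgebra spanned by 1 and i.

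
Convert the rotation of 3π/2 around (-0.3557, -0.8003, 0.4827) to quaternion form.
-0.7071 - 0.2515i - 0.5659j + 0.3413k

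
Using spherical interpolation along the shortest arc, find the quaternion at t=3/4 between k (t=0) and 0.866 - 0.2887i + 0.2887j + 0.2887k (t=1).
0.7402 - 0.2467i + 0.2467j + 0.5748k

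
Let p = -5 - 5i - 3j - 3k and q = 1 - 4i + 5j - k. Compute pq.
-13 + 33i - 21j - 35k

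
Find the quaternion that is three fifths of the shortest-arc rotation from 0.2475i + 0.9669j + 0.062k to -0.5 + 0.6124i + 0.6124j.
-0.3181 + 0.4965i + 0.8072j + 0.0268k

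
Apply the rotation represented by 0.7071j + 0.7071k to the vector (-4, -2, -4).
(4, -4, -2)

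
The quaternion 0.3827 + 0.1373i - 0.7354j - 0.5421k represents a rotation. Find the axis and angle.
axis = (0.1486, -0.796, -0.5868), θ = 3π/4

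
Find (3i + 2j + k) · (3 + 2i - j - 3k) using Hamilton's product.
-1 + 4i + 17j - 4k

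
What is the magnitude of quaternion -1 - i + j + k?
2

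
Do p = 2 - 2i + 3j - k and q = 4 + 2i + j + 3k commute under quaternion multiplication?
No: pq = 12 + 6i + 18j - 6k ≠ 12 - 14i + 10j + 10k = qp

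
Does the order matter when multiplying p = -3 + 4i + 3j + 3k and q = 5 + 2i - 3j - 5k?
Yes: pq = 1 + 8i + 50j + 12k ≠ 1 + 20i - 2j + 48k = qp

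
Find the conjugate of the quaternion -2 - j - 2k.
-2 + j + 2k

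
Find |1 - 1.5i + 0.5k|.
1.871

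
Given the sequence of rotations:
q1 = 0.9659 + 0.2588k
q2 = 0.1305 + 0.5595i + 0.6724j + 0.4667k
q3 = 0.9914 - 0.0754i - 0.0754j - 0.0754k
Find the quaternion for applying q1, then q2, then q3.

q2 · q1 = 0.0053 + 0.7144i + 0.5047j + 0.4846k
q3 · q2 · q1 = 0.1337 + 0.7094i + 0.4826j + 0.4958k
0.1337 + 0.7094i + 0.4826j + 0.4958k


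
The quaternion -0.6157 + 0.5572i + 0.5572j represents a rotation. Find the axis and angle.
axis = (√2/2, √2/2, 0), θ = 256°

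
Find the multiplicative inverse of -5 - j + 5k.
-0.098 + 0.0196j - 0.098k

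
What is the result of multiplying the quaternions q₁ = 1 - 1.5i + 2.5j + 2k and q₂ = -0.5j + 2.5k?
-3.75 + 7.25i + 3.25j + 3.25k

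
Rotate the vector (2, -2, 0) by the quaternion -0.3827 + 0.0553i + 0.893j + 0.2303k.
(-1.952, -1.931, 0.68)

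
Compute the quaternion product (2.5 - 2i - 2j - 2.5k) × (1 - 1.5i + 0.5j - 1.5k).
-3.25 - 1.5i - 10.25k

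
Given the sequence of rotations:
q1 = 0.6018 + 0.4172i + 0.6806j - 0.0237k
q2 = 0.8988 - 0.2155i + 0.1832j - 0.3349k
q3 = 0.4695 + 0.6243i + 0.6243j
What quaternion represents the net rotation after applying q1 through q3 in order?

q2 · q1 = 0.4982 + 0.4689i + 0.5771j - 0.4459k
q3 · q2 · q1 = -0.4191 + 0.2528i + 0.8604j - 0.1418k
-0.4191 + 0.2528i + 0.8604j - 0.1418k


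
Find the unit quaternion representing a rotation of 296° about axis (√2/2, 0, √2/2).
-0.848 + 0.3747i + 0.3747k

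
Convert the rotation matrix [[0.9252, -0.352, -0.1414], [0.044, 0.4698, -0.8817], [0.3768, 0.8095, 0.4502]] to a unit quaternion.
0.8434 + 0.5013i - 0.1536j + 0.1174k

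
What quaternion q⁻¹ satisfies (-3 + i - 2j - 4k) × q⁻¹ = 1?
-0.1 - 0.0333i + 0.0667j + 0.1333k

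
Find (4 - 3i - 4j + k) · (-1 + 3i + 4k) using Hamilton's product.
1 - i + 19j + 27k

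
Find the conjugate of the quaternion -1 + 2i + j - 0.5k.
-1 - 2i - j + 0.5k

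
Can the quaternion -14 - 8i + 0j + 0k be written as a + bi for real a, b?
Yes. The quaternion -14 - 8i has j- and k-coefficients y = z = 0, so it lies in the complex subalgebra spanned by 1 and i.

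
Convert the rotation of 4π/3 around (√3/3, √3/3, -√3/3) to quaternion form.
-0.5 + 0.5i + 0.5j - 0.5k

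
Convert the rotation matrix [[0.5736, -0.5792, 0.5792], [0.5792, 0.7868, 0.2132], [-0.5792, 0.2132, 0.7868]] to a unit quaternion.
0.887 + 0.3265j + 0.3265k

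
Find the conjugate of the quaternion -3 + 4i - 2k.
-3 - 4i + 2k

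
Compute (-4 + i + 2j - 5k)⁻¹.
-0.087 - 0.0217i - 0.0435j + 0.1087k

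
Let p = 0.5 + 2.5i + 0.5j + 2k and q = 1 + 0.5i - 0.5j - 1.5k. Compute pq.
2.5 + 3i + 5j - 0.25k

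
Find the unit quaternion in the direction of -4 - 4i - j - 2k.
-0.6576 - 0.6576i - 0.1644j - 0.3288k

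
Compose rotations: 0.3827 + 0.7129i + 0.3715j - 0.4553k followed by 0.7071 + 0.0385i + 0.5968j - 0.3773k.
-0.1503 + 0.3873i + 0.2396j - 0.8775k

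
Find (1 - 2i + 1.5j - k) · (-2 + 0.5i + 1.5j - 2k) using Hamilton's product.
-5.25 + 3i - 6j - 3.75k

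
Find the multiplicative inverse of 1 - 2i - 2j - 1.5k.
0.0889 + 0.1778i + 0.1778j + 0.1333k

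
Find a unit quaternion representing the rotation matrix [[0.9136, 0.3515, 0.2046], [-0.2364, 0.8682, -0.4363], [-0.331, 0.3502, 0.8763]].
0.9563 + 0.2056i + 0.14j - 0.1537k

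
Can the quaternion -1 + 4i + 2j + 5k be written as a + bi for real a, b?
No. The quaternion -1 + 4i + 2j + 5k has j-coefficient y = 2 and k-coefficient z = 5, not both zero, so it does not lie in the complex subalgebra spanned by 1 and i.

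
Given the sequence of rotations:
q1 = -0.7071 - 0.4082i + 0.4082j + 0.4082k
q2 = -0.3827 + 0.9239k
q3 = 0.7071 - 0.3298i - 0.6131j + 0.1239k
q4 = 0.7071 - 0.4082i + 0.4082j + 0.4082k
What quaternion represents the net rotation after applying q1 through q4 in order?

q2 · q1 = -0.1065 - 0.2209i - 0.5334j - 0.8095k
q3 · q2 · q1 = -0.3749 + 0.4413i - 0.6062j - 0.5451k
q4 · q3 · q2 · q1 = 0.385 + 0.49i - 0.624j - 0.4712k
0.385 + 0.49i - 0.624j - 0.4712k


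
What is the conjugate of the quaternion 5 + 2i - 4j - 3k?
5 - 2i + 4j + 3k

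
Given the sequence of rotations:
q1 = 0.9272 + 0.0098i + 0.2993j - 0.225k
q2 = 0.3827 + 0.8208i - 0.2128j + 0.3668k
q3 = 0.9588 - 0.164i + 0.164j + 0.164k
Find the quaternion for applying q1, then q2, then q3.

q2 · q1 = 0.493 + 0.7029i + 0.1055j + 0.5017k
q3 · q2 · q1 = 0.4884 + 0.6581i + 0.3796j + 0.4293k
0.4884 + 0.6581i + 0.3796j + 0.4293k


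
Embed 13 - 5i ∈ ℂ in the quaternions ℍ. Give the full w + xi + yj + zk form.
13 - 5i + 0j + 0k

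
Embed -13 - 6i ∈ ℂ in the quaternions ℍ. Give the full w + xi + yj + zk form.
-13 - 6i + 0j + 0k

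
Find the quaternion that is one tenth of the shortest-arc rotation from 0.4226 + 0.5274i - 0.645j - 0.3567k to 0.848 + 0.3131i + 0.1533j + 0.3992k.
0.5164 + 0.545i - 0.5949j - 0.287k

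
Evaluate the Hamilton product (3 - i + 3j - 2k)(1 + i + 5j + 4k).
-3 + 24i + 20j + 2k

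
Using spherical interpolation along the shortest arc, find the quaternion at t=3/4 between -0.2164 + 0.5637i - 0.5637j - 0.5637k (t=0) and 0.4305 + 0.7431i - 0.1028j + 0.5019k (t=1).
0.308 + 0.87i - 0.2957j + 0.2466k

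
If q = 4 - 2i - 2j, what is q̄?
4 + 2i + 2j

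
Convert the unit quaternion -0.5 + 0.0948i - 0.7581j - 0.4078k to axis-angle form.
axis = (0.1095, -0.8754, -0.4709), θ = 4π/3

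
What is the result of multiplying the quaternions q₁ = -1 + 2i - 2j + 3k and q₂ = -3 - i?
5 - 5i + 3j - 11k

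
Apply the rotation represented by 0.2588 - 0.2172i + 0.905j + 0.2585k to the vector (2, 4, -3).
(-4.72, 0.828, 2.458)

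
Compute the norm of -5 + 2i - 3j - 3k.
√47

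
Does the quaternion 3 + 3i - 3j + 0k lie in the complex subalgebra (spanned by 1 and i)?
No. The quaternion 3 + 3i - 3j has j-coefficient y = -3 and k-coefficient z = 0, not both zero, so it does not lie in the complex subalgebra spanned by 1 and i.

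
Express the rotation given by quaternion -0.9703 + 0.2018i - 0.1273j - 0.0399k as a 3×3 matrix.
[[0.9644, -0.1288, 0.2309], [0.0261, 0.9154, 0.4018], [-0.2631, -0.3815, 0.8861]]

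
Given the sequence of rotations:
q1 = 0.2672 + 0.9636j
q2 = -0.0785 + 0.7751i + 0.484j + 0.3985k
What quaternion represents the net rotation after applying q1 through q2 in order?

q2 · q1 = -0.4874 - 0.1769i + 0.0537j + 0.8534k
-0.4874 - 0.1769i + 0.0537j + 0.8534k


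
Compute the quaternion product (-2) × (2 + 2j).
-4 - 4j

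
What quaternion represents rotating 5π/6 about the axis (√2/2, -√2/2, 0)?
0.2588 + 0.683i - 0.683j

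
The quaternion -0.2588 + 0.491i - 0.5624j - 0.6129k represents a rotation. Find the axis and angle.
axis = (0.5083, -0.5822, -0.6345), θ = 7π/6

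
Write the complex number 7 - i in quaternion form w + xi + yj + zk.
7 - i + 0j + 0k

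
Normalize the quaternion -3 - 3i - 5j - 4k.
-0.3906 - 0.3906i - 0.6509j - 0.5208k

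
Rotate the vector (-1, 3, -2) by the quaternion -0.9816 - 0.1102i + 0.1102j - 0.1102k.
(-1.289, 3.143, -1.567)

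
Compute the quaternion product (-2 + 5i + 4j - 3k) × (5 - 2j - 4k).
-14 + 3i + 44j - 17k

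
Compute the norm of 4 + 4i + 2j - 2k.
√40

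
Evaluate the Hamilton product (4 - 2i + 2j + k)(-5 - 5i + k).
-31 - 8i - 13j + 9k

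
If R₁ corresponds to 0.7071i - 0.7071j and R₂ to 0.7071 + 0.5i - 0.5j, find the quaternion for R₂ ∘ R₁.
-0.7071 + 0.5i - 0.5j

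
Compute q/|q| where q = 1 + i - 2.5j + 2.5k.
0.2626 + 0.2626i - 0.6565j + 0.6565k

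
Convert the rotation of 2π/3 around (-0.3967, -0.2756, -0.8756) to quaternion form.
0.5 - 0.3436i - 0.2387j - 0.7583k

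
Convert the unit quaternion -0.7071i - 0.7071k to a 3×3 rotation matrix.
[[0, 0, 1], [0, -1, 0], [1, 0, 0]]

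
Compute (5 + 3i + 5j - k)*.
5 - 3i - 5j + k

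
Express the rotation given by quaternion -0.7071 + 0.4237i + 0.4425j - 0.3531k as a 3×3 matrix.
[[0.359, -0.1244, -0.925], [0.8743, 0.3916, 0.2867], [0.3266, -0.9117, 0.2493]]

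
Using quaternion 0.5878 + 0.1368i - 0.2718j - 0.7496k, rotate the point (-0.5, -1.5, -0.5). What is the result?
(-0.812, 0.596, -1.317)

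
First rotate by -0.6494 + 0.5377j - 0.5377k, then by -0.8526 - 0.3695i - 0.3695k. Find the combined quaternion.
0.355 + 0.4386i - 0.6571j + 0.4997k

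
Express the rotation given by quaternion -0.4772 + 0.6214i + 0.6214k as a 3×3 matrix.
[[0.2277, 0.5931, 0.7723], [-0.5931, -0.5446, 0.5931], [0.7723, -0.5931, 0.2277]]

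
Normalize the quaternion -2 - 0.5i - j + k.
-0.8 - 0.2i - 0.4j + 0.4k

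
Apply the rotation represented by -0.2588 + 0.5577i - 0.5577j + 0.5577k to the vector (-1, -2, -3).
(-1.821, 2.399, 2.22)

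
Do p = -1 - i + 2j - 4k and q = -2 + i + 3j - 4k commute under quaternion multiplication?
No: pq = -19 + 5i - 15j + 7k ≠ -19 - 3i + j + 17k = qp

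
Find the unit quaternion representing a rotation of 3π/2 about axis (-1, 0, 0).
-0.7071 - 0.7071i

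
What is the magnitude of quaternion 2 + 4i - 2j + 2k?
√28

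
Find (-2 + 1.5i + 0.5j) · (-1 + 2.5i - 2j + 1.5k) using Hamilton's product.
-0.75 - 5.75i + 1.25j - 7.25k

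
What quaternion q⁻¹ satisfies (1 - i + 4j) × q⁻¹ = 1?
0.0556 + 0.0556i - 0.2222j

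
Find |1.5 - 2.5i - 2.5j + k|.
3.969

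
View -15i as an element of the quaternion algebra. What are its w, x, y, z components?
0 - 15i + 0j + 0k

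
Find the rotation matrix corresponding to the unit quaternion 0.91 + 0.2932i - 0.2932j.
[[0.8281, -0.1719, -0.5336], [-0.1719, 0.8281, -0.5336], [0.5336, 0.5336, 0.6561]]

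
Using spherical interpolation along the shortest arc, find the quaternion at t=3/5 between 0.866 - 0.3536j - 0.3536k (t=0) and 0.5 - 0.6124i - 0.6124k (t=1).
0.7115 - 0.399i - 0.1575j - 0.5565k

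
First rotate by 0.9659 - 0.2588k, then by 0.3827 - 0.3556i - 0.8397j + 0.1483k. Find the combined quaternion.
0.408 - 0.1262i - 0.9031j + 0.0442k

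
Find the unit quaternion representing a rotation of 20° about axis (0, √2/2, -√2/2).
0.9848 + 0.1228j - 0.1228k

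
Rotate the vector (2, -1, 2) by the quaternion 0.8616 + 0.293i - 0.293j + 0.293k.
(1.323, -1.343, 2.333)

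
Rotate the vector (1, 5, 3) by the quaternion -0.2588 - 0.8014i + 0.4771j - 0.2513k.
(-3.588, -4.652, -0.694)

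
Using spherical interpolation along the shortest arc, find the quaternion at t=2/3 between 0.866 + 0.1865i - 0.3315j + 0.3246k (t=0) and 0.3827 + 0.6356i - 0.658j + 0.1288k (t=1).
0.5871 + 0.5174i - 0.5862j + 0.2097k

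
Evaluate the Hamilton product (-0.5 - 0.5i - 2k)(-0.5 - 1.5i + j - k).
-2.5 + 3i + 2j + k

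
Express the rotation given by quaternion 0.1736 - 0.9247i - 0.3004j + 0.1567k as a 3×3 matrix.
[[0.7704, 0.5012, -0.3941], [0.61, -0.7592, 0.2269], [-0.1855, -0.4152, -0.8906]]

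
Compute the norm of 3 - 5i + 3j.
√43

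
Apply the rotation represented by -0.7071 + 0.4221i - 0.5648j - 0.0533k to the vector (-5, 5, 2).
(-3.035, 6.511, 1.546)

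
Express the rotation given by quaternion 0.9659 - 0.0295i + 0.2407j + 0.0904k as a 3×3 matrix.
[[0.8678, -0.1888, 0.4597], [0.1604, 0.9819, 0.1005], [-0.4703, -0.0135, 0.8824]]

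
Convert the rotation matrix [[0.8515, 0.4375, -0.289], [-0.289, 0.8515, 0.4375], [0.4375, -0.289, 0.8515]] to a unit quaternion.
0.9427 - 0.1927i - 0.1927j - 0.1927k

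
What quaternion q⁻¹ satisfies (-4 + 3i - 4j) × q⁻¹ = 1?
-0.0976 - 0.0732i + 0.0976j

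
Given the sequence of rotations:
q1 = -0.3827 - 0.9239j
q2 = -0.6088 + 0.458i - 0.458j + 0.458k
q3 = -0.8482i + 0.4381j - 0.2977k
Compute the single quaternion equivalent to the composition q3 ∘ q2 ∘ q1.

q2 · q1 = -0.1902 + 0.2479i + 0.7377j - 0.5984k
q3 · q2 · q1 = -0.2911 + 0.1188i - 0.6647j - 0.6777k
-0.2911 + 0.1188i - 0.6647j - 0.6777k


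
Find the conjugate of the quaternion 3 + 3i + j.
3 - 3i - j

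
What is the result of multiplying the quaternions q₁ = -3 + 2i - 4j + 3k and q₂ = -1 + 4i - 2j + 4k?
-25 - 24i + 14j - 3k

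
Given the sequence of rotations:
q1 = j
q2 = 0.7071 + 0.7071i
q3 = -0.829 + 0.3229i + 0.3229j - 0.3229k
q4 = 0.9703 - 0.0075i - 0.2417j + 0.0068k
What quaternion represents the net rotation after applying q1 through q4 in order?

q2 · q1 = 0.7071j + 0.7071k
q3 · q2 · q1 = 0.4566i - 0.8145j - 0.3579k
q4 · q3 · q2 · q1 = -0.191 + 0.5351i - 0.7899j - 0.2308k
-0.191 + 0.5351i - 0.7899j - 0.2308k


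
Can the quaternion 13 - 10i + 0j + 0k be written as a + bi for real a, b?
Yes. The quaternion 13 - 10i has j- and k-coefficients y = z = 0, so it lies in the complex subalgebra spanned by 1 and i.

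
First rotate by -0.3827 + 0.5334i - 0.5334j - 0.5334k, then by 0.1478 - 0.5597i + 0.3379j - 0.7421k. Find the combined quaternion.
0.0264 - 0.283i - 0.9025j + 0.3235k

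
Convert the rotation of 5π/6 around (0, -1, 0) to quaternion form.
0.2588 - 0.9659j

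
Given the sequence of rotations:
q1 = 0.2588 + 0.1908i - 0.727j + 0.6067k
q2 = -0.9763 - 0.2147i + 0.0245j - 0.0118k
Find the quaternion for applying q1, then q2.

q2 · q1 = -0.1867 - 0.2356i + 0.8441j - 0.444k
-0.1867 - 0.2356i + 0.8441j - 0.444k


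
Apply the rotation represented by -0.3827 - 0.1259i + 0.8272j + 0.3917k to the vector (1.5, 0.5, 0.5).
(-1.333, -0.156, 0.974)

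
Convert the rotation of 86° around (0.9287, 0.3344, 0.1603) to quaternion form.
0.7314 + 0.6334i + 0.2281j + 0.1093k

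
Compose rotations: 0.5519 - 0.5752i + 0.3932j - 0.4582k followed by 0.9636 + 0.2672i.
0.6855 - 0.4068i + 0.5013j - 0.3365k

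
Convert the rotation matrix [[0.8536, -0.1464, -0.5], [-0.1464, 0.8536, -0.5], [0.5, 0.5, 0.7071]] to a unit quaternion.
0.9239 + 0.2706i - 0.2706j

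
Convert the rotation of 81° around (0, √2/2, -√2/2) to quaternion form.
0.7604 + 0.4592j - 0.4592k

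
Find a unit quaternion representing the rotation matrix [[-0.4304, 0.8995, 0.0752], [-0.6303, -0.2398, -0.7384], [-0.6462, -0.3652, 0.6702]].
-0.5 - 0.1866i - 0.3607j + 0.7649k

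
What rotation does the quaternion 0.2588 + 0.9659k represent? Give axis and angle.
axis = (0, 0, 1), θ = 5π/6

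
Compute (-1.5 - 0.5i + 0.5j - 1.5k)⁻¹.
-0.3 + 0.1i - 0.1j + 0.3k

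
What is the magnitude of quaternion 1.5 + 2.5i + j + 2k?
3.674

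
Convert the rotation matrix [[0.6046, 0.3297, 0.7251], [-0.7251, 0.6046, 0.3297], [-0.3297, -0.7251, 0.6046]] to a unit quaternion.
0.8387 - 0.3144i + 0.3144j - 0.3144k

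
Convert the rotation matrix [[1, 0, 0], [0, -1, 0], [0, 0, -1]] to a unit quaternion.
i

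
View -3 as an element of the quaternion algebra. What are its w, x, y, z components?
-3 + 0i + 0j + 0k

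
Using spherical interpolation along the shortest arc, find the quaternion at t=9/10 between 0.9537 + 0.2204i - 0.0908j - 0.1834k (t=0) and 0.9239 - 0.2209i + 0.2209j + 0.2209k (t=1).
0.9478 - 0.178i + 0.1921j + 0.1821k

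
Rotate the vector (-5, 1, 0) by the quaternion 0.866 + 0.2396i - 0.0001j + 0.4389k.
(-3.834, -3.301, -0.638)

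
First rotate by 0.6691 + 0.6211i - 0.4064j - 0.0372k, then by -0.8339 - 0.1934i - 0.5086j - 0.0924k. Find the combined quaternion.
-0.648 - 0.666i - 0.066j + 0.3637k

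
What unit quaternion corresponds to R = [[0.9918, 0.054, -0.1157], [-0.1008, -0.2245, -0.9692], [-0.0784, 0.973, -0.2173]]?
0.6225 + 0.78i - 0.015j - 0.0622k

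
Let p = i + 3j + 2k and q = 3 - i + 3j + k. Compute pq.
-10 + 6j + 12k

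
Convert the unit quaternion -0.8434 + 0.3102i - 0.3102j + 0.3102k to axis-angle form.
axis = (√3/3, -√3/3, √3/3), θ = 295°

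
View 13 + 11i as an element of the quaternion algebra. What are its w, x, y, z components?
13 + 11i + 0j + 0k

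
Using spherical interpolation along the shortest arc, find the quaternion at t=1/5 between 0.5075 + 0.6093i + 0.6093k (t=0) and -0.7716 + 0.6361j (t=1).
0.6379 + 0.5327i - 0.1601j + 0.5327k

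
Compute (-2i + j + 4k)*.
2i - j - 4k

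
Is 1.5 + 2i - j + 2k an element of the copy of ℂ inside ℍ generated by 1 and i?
No. The quaternion 1.5 + 2i - j + 2k has j-coefficient y = -1 and k-coefficient z = 2, not both zero, so it does not lie in the complex subalgebra spanned by 1 and i.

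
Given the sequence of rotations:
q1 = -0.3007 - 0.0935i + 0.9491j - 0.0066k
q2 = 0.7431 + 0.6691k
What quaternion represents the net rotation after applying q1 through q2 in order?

q2 · q1 = -0.219 - 0.7045i + 0.6427j - 0.2061k
-0.219 - 0.7045i + 0.6427j - 0.2061k


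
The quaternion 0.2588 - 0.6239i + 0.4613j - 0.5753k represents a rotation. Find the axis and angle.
axis = (-0.6459, 0.4776, -0.5956), θ = 5π/6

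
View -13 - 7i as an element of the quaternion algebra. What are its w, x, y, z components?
-13 - 7i + 0j + 0k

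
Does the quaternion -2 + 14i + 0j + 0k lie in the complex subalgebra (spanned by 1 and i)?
Yes. The quaternion -2 + 14i has j- and k-coefficients y = z = 0, so it lies in the complex subalgebra spanned by 1 and i.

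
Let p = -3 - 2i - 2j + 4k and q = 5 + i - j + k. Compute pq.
-19 - 11i - j + 21k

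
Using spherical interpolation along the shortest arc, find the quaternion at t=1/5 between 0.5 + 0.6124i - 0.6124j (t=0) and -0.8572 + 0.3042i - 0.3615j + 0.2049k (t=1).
0.7345 + 0.4865i - 0.469j - 0.0625k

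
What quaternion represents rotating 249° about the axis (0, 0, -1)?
-0.5664 - 0.8241k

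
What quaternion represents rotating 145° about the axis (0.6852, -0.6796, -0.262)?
0.3007 + 0.6535i - 0.6481j - 0.2499k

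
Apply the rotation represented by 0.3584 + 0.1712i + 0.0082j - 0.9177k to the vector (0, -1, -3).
(0.264, 1.156, -2.931)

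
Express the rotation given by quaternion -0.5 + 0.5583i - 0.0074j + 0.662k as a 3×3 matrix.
[[0.1234, 0.6537, 0.7466], [-0.6703, -0.4999, 0.5485], [0.7318, -0.5681, 0.3765]]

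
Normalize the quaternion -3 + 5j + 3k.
-0.4575 + 0.7625j + 0.4575k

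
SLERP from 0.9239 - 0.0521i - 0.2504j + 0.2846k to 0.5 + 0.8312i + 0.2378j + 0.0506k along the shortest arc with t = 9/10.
0.5907 + 0.779i + 0.1928j + 0.0842k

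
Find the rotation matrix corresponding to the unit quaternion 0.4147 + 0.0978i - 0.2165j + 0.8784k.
[[-0.6369, -0.7709, -0.0078], [0.6862, -0.5623, -0.4615], [0.3514, -0.2992, 0.8871]]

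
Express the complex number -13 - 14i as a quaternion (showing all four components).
-13 - 14i + 0j + 0k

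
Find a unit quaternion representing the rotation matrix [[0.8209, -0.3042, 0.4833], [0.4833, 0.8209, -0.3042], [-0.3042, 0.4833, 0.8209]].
0.9304 + 0.2116i + 0.2116j + 0.2116k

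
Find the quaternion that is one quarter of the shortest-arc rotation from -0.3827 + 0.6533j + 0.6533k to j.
-0.3035 + 0.7996j + 0.5182k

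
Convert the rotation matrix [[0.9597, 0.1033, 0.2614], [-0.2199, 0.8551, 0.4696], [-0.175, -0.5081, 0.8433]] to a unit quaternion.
0.9563 - 0.2556i + 0.1141j - 0.0845k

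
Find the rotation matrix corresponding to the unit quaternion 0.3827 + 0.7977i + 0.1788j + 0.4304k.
[[0.5656, -0.0442, 0.8235], [0.6147, -0.6431, -0.4566], [0.5498, 0.7645, -0.3366]]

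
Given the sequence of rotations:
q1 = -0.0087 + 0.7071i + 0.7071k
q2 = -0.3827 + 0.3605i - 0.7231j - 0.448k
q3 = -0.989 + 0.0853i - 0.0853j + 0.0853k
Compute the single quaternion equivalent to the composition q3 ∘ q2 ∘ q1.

q2 · q1 = 0.0652 - 0.785i - 0.5654j + 0.2446k
q3 · q2 · q1 = -0.0666 + 0.8093i + 0.4658j - 0.3515k
-0.0666 + 0.8093i + 0.4658j - 0.3515k


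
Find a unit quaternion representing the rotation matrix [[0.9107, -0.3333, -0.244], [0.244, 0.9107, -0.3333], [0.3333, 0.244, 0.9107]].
0.9659 + 0.1494i - 0.1494j + 0.1494k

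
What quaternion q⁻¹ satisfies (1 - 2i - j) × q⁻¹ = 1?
0.1667 + 0.3333i + 0.1667j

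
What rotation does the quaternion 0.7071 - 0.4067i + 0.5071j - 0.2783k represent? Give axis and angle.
axis = (-0.5752, 0.7171, -0.3936), θ = π/2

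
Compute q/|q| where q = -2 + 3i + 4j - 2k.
-0.3482 + 0.5222i + 0.6963j - 0.3482k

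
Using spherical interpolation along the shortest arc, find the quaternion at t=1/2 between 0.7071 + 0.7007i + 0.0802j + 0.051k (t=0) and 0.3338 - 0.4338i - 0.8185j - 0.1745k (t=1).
0.247 + 0.7505i + 0.5945j + 0.1492k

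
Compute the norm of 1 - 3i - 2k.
√14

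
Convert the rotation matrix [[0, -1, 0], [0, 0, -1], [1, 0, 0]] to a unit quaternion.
0.5 + 0.5i - 0.5j + 0.5k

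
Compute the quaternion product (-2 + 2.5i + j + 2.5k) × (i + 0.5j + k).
-5.5 - 2.25i - j - 1.75k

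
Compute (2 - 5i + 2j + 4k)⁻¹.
0.0408 + 0.102i - 0.0408j - 0.0816k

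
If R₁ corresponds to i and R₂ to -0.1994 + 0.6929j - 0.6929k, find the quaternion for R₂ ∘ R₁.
-0.1994i - 0.6929j - 0.6929k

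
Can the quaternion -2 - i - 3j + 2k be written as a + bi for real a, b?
No. The quaternion -2 - i - 3j + 2k has j-coefficient y = -3 and k-coefficient z = 2, not both zero, so it does not lie in the complex subalgebra spanned by 1 and i.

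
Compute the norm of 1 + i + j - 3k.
√12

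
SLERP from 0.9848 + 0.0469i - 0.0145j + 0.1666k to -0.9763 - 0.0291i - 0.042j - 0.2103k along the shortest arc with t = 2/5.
0.982 + 0.0398i + 0.0081j + 0.1842k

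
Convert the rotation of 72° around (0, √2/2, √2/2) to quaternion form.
0.809 + 0.4156j + 0.4156k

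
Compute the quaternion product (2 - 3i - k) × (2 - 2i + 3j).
-2 - 7i + 8j - 11k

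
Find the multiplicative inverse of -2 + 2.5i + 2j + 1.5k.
-0.1212 - 0.1515i - 0.1212j - 0.0909k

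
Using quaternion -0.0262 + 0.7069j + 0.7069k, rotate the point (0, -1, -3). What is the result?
(0.074, -2.999, -1.001)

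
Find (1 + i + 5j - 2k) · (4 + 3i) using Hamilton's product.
1 + 7i + 14j - 23k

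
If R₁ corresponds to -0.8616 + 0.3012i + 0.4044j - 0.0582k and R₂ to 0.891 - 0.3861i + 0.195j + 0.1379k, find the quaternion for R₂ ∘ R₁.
-0.7222 + 0.5339i + 0.2114j - 0.3855k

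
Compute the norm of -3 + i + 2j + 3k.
√23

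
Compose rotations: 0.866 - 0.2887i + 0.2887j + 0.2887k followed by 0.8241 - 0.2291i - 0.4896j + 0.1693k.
0.74 - 0.6265i - 0.1688j + 0.177k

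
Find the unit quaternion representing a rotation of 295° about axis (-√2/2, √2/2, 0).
-0.8434 - 0.3799i + 0.3799j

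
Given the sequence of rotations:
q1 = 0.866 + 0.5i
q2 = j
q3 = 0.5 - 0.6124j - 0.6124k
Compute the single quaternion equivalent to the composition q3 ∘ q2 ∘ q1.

q2 · q1 = 0.866j - 0.5k
q3 · q2 · q1 = 0.2241 + 0.8365i + 0.433j - 0.25k
0.2241 + 0.8365i + 0.433j - 0.25k


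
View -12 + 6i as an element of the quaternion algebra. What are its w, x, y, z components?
-12 + 6i + 0j + 0k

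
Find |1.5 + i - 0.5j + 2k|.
2.739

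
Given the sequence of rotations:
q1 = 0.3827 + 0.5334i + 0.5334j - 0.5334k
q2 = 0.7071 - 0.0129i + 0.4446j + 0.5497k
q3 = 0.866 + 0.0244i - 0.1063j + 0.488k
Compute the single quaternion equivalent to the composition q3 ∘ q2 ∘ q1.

q2 · q1 = 0.3335 - 0.1581i + 0.8336j - 0.4108k
q3 · q2 · q1 = 0.5818 - 0.4919i + 0.6193j - 0.1895k
0.5818 - 0.4919i + 0.6193j - 0.1895k


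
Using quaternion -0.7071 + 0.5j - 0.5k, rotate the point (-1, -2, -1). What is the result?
(2.121, -1.207, -0.207)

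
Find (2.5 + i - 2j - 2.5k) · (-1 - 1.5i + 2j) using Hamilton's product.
3 + 0.25i + 10.75j + 1.5k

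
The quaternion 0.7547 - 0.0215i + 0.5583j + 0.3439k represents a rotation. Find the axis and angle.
axis = (-0.0328, 0.851, 0.5242), θ = 82°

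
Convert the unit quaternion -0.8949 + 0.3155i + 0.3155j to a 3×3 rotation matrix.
[[0.8009, 0.1991, -0.5647], [0.1991, 0.8009, 0.5647], [0.5647, -0.5647, 0.6018]]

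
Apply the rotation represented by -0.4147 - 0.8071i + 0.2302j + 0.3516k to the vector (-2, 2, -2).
(0.063, 1.241, 3.233)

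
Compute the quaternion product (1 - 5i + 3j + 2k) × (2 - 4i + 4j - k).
-28 - 25i - 3j - 5k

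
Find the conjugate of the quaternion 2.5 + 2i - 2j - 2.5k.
2.5 - 2i + 2j + 2.5k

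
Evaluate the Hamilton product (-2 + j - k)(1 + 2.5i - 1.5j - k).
-1.5 - 7.5i + 1.5j - 1.5k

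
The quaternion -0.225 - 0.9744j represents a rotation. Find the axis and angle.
axis = (0, -1, 0), θ = 206°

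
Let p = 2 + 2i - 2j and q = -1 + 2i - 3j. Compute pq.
-12 + 2i - 4j - 2k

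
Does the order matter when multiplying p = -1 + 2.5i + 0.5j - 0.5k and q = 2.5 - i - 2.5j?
Yes: pq = 1.25 + 6i + 4.25j - 7k ≠ 1.25 + 8.5i + 3.25j + 4.5k = qp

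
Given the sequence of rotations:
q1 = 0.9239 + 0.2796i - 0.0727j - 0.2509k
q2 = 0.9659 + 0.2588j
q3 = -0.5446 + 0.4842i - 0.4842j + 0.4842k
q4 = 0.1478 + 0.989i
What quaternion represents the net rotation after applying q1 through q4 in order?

q2 · q1 = 0.9112 + 0.2051i + 0.1689j - 0.3147k
q3 · q2 · q1 = -0.3614 + 0.4001i - 0.2815j + 0.7937k
q4 · q3 · q2 · q1 = -0.4491 - 0.2983i - 0.8266j - 0.1611k
-0.4491 - 0.2983i - 0.8266j - 0.1611k


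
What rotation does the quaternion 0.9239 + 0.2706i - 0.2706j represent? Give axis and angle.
axis = (√2/2, -√2/2, 0), θ = π/4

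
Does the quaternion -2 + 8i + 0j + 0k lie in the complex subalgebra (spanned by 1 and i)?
Yes. The quaternion -2 + 8i has j- and k-coefficients y = z = 0, so it lies in the complex subalgebra spanned by 1 and i.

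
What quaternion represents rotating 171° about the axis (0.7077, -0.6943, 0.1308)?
0.0785 + 0.7055i - 0.6922j + 0.1304k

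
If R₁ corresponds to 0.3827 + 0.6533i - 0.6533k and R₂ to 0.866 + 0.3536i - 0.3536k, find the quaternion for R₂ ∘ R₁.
-0.1306 + 0.7011i - 0.7011k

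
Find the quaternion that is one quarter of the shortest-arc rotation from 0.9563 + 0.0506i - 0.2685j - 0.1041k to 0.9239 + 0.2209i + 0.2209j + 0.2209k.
0.9838 + 0.0978i - 0.1485j - 0.0216k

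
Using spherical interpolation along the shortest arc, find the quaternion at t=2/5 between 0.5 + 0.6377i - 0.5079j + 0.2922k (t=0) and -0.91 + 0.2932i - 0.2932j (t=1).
0.8879 + 0.3293i - 0.2293j + 0.2251k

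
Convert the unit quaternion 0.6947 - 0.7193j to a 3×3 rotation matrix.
[[-0.0348, 0, -0.9994], [0, 1, 0], [0.9994, 0, -0.0348]]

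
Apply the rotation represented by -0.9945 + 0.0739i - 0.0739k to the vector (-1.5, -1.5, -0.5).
(-1.258, -1.761, -0.258)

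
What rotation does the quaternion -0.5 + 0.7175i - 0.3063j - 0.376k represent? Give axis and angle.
axis = (0.8285, -0.3537, -0.4342), θ = 4π/3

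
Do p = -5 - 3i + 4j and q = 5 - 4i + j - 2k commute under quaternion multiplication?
No: pq = -41 - 3i + 9j + 23k ≠ -41 + 13i + 21j - 3k = qp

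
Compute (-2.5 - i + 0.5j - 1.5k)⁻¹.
-0.2564 + 0.1026i - 0.0513j + 0.1538k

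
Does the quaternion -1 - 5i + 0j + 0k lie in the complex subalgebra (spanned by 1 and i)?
Yes. The quaternion -1 - 5i has j- and k-coefficients y = z = 0, so it lies in the complex subalgebra spanned by 1 and i.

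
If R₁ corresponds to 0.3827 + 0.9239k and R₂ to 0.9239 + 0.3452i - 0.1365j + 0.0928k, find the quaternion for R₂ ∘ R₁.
0.2678 + 0.006i - 0.3712j + 0.8891k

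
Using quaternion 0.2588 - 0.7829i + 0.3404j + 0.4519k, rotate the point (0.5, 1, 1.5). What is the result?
(-1.384, 0.285, -1.226)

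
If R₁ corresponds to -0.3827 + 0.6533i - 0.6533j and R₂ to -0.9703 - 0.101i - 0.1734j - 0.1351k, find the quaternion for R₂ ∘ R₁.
0.324 - 0.6835i + 0.612j + 0.231k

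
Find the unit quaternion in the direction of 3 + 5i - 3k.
0.4575 + 0.7625i - 0.4575k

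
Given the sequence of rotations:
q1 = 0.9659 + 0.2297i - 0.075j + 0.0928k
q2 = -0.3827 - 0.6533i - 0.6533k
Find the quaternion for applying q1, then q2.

q2 · q1 = -0.159 - 0.7679i - 0.0607j - 0.6175k
-0.159 - 0.7679i - 0.0607j - 0.6175k


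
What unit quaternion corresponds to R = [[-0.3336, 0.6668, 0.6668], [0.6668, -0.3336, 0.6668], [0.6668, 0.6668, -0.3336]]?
0.5774i + 0.5774j + 0.5774k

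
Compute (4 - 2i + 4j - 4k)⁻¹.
0.0769 + 0.0385i - 0.0769j + 0.0769k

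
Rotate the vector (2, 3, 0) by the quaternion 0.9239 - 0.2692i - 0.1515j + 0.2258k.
(0.697, 3.257, -1.381)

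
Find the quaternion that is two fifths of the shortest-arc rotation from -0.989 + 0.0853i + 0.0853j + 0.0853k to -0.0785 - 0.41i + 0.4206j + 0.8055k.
-0.7965 - 0.1584i + 0.2942j + 0.5039k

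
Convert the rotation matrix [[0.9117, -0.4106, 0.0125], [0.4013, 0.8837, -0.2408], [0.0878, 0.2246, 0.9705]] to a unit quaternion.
0.9703 + 0.1199i - 0.0194j + 0.2092k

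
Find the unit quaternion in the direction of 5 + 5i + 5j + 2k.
0.5625 + 0.5625i + 0.5625j + 0.225k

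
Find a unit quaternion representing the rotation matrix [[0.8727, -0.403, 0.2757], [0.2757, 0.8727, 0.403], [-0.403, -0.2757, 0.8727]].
0.9511 - 0.1784i + 0.1784j + 0.1784k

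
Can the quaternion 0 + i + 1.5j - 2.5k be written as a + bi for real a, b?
No. The quaternion i + 1.5j - 2.5k has j-coefficient y = 1.5 and k-coefficient z = -2.5, not both zero, so it does not lie in the complex subalgebra spanned by 1 and i.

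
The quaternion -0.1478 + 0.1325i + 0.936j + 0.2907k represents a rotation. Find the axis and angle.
axis = (0.134, 0.9464, 0.2939), θ = 197°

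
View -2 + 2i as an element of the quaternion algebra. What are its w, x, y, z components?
-2 + 2i + 0j + 0k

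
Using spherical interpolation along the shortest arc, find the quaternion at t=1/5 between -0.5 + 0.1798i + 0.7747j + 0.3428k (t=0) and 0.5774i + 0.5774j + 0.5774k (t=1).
-0.4132 + 0.2744i + 0.766j + 0.4091k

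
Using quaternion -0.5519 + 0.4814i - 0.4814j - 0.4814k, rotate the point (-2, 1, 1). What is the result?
(-1.073, 0.932, 1.995)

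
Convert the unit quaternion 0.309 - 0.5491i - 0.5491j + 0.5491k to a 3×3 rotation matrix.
[[-0.206, 0.2637, -0.9424], [0.9424, -0.206, -0.2637], [-0.2637, -0.9424, -0.206]]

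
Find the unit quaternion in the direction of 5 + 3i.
0.8575 + 0.5145i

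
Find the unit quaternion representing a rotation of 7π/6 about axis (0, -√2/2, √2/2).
-0.2588 - 0.683j + 0.683k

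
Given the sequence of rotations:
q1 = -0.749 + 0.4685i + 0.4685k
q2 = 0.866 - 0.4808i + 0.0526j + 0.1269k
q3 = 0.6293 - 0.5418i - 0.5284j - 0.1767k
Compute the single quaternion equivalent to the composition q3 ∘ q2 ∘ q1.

q2 · q1 = -0.4828 + 0.7905i + 0.2453j + 0.286k
q3 · q2 · q1 = 0.3046 + 0.6513i + 0.4248j + 0.5501k
0.3046 + 0.6513i + 0.4248j + 0.5501k


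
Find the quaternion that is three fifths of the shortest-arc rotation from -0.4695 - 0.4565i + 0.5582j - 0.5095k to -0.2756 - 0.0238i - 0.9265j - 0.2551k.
-0.0417 - 0.2201i + 0.9715j - 0.0776k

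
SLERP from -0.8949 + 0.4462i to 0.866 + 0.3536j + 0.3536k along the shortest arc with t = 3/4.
-0.9136 + 0.1202i - 0.2746j - 0.2746k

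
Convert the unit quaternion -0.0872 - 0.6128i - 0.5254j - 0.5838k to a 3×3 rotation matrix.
[[-0.2337, 0.5421, 0.8071], [0.7457, -0.4327, 0.5066], [0.6239, 0.7203, -0.3031]]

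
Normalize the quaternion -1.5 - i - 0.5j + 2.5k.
-0.4804 - 0.3203i - 0.1601j + 0.8006k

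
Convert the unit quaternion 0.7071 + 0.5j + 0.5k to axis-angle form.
axis = (0, √2/2, √2/2), θ = π/2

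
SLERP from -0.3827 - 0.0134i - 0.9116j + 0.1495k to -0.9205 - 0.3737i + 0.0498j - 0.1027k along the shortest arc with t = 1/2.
-0.8093 - 0.2404i - 0.5352j + 0.0291k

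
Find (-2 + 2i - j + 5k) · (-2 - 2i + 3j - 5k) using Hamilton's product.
36 - 10i - 4j + 4k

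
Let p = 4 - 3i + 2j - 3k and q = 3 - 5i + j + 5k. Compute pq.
10 - 16i + 40j + 18k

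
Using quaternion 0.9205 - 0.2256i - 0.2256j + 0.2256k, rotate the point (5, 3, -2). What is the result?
(4.076, 4.348, -1.577)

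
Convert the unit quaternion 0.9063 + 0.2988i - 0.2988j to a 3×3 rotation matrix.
[[0.8214, -0.1786, -0.5416], [-0.1786, 0.8214, -0.5416], [0.5416, 0.5416, 0.6429]]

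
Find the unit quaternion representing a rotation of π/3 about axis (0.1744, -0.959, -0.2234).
0.866 + 0.0872i - 0.4795j - 0.1117k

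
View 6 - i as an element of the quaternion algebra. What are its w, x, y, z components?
6 - i + 0j + 0k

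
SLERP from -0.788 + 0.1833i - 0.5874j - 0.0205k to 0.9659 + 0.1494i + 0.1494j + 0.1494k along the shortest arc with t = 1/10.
-0.8202 + 0.151i - 0.5508j - 0.0345k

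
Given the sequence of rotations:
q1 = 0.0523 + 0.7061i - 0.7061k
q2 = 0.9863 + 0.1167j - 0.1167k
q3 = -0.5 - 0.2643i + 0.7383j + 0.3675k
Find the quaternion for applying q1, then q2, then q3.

q2 · q1 = -0.0308 + 0.614i - 0.0763j - 0.7849k
q3 · q2 · q1 = 0.5225 - 0.8503i + 0.0336j - 0.052k
0.5225 - 0.8503i + 0.0336j - 0.052k


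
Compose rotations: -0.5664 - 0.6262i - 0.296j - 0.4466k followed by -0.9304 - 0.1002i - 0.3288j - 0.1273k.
0.3101 + 0.7485i + 0.4966j + 0.3114k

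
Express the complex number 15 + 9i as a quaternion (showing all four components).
15 + 9i + 0j + 0k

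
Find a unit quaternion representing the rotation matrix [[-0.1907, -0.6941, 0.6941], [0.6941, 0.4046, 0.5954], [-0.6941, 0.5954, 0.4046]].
0.6361 + 0.5456j + 0.5456k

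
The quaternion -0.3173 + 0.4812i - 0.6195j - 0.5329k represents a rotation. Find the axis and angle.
axis = (0.5074, -0.6533, -0.5619), θ = 217°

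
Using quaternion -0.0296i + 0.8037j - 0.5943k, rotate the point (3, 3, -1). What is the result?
(-3.173, 1.688, -2.467)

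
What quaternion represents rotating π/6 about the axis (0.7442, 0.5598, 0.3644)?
0.9659 + 0.1926i + 0.1449j + 0.0943k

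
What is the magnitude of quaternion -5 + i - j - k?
√28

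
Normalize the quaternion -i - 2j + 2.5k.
-0.2981i - 0.5963j + 0.7454k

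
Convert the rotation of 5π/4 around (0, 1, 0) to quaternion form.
-0.3827 + 0.9239j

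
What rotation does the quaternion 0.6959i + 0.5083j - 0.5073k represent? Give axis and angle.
axis = (0.6959, 0.5083, -0.5073), θ = π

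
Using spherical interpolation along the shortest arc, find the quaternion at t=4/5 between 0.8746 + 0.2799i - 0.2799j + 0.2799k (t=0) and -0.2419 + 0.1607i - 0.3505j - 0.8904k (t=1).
0.4422 - 0.0695i + 0.2378j + 0.8621k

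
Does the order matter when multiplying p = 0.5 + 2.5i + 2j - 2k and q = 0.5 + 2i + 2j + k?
Yes: pq = -6.75 + 8.25i - 4.5j + 0.5k ≠ -6.75 - 3.75i + 8.5j - 1.5k = qp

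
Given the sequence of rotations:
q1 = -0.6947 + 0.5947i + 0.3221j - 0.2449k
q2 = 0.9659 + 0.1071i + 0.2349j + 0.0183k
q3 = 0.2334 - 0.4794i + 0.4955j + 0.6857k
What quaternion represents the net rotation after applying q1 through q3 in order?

q2 · q1 = -0.8059 + 0.4366i + 0.185j - 0.3545k
q3 · q2 · q1 = 0.1726 + 0.1857i - 0.2267j - 0.9404k
0.1726 + 0.1857i - 0.2267j - 0.9404k


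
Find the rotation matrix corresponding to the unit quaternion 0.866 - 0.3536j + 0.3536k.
[[0.4999, -0.6124, -0.6124], [0.6124, 0.7499, -0.2501], [0.6124, -0.2501, 0.7499]]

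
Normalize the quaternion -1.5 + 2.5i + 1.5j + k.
-0.4376 + 0.7293i + 0.4376j + 0.2917k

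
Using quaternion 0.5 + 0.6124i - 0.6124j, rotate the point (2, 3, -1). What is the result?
(-1.138, -0.138, 3.562)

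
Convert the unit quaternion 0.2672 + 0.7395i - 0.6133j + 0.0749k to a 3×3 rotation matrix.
[[0.2365, -0.9471, -0.217], [-0.867, -0.1049, -0.4871], [0.4385, 0.3033, -0.846]]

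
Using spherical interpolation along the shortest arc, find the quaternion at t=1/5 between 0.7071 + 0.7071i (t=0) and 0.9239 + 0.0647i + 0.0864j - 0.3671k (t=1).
0.7935 + 0.6028i + 0.0192j - 0.0815k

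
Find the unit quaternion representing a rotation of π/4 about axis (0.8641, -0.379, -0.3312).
0.9239 + 0.3307i - 0.145j - 0.1267k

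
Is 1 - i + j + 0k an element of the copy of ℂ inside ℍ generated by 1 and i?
No. The quaternion 1 - i + j has j-coefficient y = 1 and k-coefficient z = 0, not both zero, so it does not lie in the complex subalgebra spanned by 1 and i.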